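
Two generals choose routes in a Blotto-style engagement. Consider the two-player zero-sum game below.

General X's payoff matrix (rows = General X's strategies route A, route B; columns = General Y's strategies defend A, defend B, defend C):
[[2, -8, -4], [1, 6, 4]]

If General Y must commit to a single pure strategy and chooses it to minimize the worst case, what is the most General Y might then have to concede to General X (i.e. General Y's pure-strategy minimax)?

2

The worst case (largest entry) in each column is defend A: 2, defend B: 6, defend C: 4.
The best (smallest) of these is 2.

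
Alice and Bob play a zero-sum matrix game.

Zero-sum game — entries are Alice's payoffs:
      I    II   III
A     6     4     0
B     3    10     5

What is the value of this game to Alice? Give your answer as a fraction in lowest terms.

Column II is strictly dominated by III for Bob (it gives Alice more in every row).
The remaining 2×2 game on (A, B) × (I, III) has no saddle point. Let Alice play A with probability p; indifference gives 6p + 3(1−p) = 5(1−p), so p = 1/4.
Similarly Bob's optimal q on I is 5/8, and the value is 6·(5/8) + (0)·(3/8) = 15/4.

15/4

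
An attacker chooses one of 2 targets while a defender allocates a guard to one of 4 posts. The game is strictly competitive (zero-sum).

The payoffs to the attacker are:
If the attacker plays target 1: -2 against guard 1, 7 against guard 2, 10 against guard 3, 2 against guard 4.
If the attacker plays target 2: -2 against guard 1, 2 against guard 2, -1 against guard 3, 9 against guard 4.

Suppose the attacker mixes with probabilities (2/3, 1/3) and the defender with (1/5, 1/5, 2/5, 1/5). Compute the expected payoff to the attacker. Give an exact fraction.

61/15

Against (1/5, 1/5, 2/5, 1/5), each row's expected payoff is target 1: 27/5; target 2: 7/5.
Taking the (2/3, 1/3)-weighted average: (2/3)·(27/5) + (1/3)·(7/5) = 61/15.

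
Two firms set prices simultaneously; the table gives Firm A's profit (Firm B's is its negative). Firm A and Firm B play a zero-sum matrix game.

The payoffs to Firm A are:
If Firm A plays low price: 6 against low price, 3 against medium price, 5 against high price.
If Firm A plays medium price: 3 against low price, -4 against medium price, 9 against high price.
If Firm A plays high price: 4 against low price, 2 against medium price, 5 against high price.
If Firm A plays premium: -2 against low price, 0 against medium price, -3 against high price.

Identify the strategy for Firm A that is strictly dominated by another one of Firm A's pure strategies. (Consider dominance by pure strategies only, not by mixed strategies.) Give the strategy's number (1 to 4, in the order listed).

Compare premium with low price: 6 > -2, 3 > 0, 5 > -3.
So low price strictly dominates premium for Firm A; premium is strictly dominated.

4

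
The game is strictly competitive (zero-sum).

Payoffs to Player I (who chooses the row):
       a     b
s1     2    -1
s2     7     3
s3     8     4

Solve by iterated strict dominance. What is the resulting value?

Column a is strictly dominated by b for Player II (-1<2, 3<7, 4<8); eliminate a.
Row s2 is strictly dominated by row s3 (4>3); eliminate s2.
Row s1 is strictly dominated by row s3 (4>-1); eliminate s1.
Only (s3, b) remains, with payoff 4.

4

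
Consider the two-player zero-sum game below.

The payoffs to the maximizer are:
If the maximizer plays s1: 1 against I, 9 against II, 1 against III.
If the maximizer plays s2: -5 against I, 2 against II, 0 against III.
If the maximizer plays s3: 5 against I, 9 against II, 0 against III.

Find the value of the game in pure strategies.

Row minima: 1, -5, 0 → the maximizer's maximin is 1.
Column maxima: 5, 9, 1 → the minimizer's minimax is 1.
They coincide at (s1, III), so the value is 1.

1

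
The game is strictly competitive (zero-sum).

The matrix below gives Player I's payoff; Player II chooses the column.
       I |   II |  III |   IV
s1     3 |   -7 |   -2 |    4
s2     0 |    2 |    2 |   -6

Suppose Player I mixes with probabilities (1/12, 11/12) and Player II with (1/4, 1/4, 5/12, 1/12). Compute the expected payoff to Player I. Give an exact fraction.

23/36

Against (1/4, 1/4, 5/12, 1/12), each row's expected payoff is s1: -3/2; s2: 5/6.
Taking the (1/12, 11/12)-weighted average: (1/12)·(-3/2) + (11/12)·(5/6) = 23/36.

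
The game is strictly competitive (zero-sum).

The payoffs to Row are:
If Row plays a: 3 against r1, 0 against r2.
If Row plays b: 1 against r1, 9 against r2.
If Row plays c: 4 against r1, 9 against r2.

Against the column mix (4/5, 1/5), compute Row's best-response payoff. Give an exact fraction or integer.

a: (3)·(4/5) + (0)·(1/5) = 12/5.
b: (1)·(4/5) + (9)·(1/5) = 13/5.
c: (4)·(4/5) + (9)·(1/5) = 5.
The best pure response is c with expected payoff 5.

5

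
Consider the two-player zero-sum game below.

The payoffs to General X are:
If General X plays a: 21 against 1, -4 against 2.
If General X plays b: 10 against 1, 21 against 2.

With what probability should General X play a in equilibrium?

11/36

Row minima are -4 and 10, so General X's maximin is 10; column maxima are 21 and 21, so General Y's minimax is 21. These differ, so the equilibrium is in mixed strategies.
Let General X play a with probability p. General Y is indifferent when 21p + 10(1−p) = −4p + 21(1−p), giving p = 11/36.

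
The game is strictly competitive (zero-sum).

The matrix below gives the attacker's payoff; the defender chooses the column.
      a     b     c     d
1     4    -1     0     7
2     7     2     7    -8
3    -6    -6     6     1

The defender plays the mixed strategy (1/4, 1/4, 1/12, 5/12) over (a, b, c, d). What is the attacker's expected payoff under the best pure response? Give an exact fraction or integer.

11/3

1: (4)·(1/4) + (-1)·(1/4) + (0)·(1/12) + (7)·(5/12) = 11/3.
2: (7)·(1/4) + (2)·(1/4) + (7)·(1/12) + (-8)·(5/12) = -1/2.
3: (-6)·(1/4) + (-6)·(1/4) + (6)·(1/12) + (1)·(5/12) = -25/12.
The best pure response is 1 with expected payoff 11/3.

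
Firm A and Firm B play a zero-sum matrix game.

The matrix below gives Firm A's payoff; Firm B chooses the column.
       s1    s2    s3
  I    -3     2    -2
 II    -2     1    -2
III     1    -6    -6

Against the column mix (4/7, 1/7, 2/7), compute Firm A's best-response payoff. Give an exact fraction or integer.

I: (-3)·(4/7) + (2)·(1/7) + (-2)·(2/7) = -2.
II: (-2)·(4/7) + (1)·(1/7) + (-2)·(2/7) = -11/7.
III: (1)·(4/7) + (-6)·(1/7) + (-6)·(2/7) = -2.
The best pure response is II with expected payoff -11/7.

-11/7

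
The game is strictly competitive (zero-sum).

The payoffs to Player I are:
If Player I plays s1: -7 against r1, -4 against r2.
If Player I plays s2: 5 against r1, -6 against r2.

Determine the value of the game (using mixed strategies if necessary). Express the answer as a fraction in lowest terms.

-31/7

Row minima are -7 and -6, so Player I's maximin is -6; column maxima are 5 and -4, so Player II's minimax is -4. These differ, so the equilibrium is in mixed strategies.
Let Player I play s1 with probability p. Player II is indifferent when −7p + 5(1−p) = −4p − 6(1−p), giving p = 11/14.
Let Player II play r1 with probability q. Player I is indifferent when −7q − 4(1−q) = 5q − 6(1−q), giving q = 1/7.
The value is -7·(1/7) + (-4)·(6/7) = -31/7.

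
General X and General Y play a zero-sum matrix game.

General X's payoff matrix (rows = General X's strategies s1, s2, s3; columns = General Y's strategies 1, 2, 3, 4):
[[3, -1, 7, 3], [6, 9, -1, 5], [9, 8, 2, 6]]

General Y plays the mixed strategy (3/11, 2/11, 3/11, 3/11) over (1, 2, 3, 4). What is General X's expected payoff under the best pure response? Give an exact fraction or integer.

s1: (3)·(3/11) + (-1)·(2/11) + (7)·(3/11) + (3)·(3/11) = 37/11.
s2: (6)·(3/11) + (9)·(2/11) + (-1)·(3/11) + (5)·(3/11) = 48/11.
s3: (9)·(3/11) + (8)·(2/11) + (2)·(3/11) + (6)·(3/11) = 67/11.
The best pure response is s3 with expected payoff 67/11.

67/11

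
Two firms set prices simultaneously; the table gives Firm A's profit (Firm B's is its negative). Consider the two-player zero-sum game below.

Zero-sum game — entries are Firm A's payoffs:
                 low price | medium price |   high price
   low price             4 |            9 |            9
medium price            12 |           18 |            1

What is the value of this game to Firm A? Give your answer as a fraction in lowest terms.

13/2

Column medium price is strictly dominated by low price for Firm B (it gives Firm A more in every row).
The remaining 2×2 game on (low price, medium price) × (low price, high price) has no saddle point. Let Firm A play low price with probability p; indifference gives 4p + 12(1−p) = 9p + (1−p), so p = 11/16.
Similarly Firm B's optimal q on low price is 1/2, and the value is 4·(1/2) + (9)·(1/2) = 13/2.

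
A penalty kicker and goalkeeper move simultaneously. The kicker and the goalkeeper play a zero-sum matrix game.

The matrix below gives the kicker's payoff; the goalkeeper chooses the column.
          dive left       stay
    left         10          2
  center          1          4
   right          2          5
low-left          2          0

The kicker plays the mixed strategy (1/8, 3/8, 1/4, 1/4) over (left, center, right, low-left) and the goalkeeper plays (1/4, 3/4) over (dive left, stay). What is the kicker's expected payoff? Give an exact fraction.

Against (1/4, 3/4), each row's expected payoff is left: 4; center: 13/4; right: 17/4; low-left: 1/2.
Taking the (1/8, 3/8, 1/4, 1/4)-weighted average: (1/8)·(4) + (3/8)·(13/4) + (1/4)·(17/4) + (1/4)·(1/2) = 93/32.

93/32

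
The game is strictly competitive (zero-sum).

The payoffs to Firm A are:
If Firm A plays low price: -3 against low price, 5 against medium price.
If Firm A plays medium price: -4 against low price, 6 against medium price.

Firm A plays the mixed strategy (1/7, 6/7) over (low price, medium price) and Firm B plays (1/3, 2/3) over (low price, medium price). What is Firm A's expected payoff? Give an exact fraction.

Against (1/3, 2/3), each row's expected payoff is low price: 7/3; medium price: 8/3.
Taking the (1/7, 6/7)-weighted average: (1/7)·(7/3) + (6/7)·(8/3) = 55/21.

55/21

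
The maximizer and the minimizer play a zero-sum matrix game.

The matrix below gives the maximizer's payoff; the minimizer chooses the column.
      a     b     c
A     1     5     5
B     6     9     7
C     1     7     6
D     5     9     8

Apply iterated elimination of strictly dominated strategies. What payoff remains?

Column b is strictly dominated by a for the minimizer (1<5, 6<9, 1<7, 5<9); eliminate b.
Row A is strictly dominated by row B (6>1, 7>5); eliminate A.
Column c is strictly dominated by a for the minimizer (6<7, 1<6, 5<8); eliminate c.
Row C is strictly dominated by row B (6>1); eliminate C.
Row D is strictly dominated by row B (6>5); eliminate D.
Only (B, a) remains, with payoff 6.

6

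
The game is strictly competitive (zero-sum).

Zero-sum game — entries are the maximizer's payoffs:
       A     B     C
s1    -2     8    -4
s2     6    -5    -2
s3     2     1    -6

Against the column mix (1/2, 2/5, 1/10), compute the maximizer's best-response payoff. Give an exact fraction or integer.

9/5

s1: (-2)·(1/2) + (8)·(2/5) + (-4)·(1/10) = 9/5.
s2: (6)·(1/2) + (-5)·(2/5) + (-2)·(1/10) = 4/5.
s3: (2)·(1/2) + (1)·(2/5) + (-6)·(1/10) = 4/5.
The best pure response is s1 with expected payoff 9/5.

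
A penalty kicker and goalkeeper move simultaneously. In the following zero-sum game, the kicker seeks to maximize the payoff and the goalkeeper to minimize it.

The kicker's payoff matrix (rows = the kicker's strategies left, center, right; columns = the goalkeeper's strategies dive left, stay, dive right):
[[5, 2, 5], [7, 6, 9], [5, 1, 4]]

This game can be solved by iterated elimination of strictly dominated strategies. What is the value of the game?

Row left is strictly dominated by row center (7>5, 6>2, 9>5); eliminate left.
Row right is strictly dominated by row center (7>5, 6>1, 9>4); eliminate right.
Column dive right is strictly dominated by dive left for the goalkeeper (7<9); eliminate dive right.
Column dive left is strictly dominated by stay for the goalkeeper (6<7); eliminate dive left.
Only (center, stay) remains, with payoff 6.

6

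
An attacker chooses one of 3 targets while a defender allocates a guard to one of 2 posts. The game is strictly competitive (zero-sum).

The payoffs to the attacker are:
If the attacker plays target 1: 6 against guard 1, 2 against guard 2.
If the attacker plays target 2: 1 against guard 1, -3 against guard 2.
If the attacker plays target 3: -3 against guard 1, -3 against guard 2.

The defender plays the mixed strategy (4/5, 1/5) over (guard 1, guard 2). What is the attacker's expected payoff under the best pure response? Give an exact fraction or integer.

target 1: (6)·(4/5) + (2)·(1/5) = 26/5.
target 2: (1)·(4/5) + (-3)·(1/5) = 1/5.
target 3: (-3)·(4/5) + (-3)·(1/5) = -3.
The best pure response is target 1 with expected payoff 26/5.

26/5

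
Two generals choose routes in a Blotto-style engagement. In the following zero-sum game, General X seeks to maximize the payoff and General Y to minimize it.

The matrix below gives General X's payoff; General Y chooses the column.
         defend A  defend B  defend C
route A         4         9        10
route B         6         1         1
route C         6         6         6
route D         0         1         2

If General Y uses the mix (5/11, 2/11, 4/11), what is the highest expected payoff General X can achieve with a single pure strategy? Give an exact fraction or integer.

78/11

route A: (4)·(5/11) + (9)·(2/11) + (10)·(4/11) = 78/11.
route B: (6)·(5/11) + (1)·(2/11) + (1)·(4/11) = 36/11.
route C: (6)·(5/11) + (6)·(2/11) + (6)·(4/11) = 6.
route D: (0)·(5/11) + (1)·(2/11) + (2)·(4/11) = 10/11.
The best pure response is route A with expected payoff 78/11.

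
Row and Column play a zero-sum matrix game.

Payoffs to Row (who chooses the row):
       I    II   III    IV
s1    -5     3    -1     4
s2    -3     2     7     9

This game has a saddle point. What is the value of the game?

-3

Row minima: -5, -3 → Row's maximin is -3.
Column maxima: -3, 3, 7, 9 → Column's minimax is -3.
They coincide at (s2, I), so the value is -3.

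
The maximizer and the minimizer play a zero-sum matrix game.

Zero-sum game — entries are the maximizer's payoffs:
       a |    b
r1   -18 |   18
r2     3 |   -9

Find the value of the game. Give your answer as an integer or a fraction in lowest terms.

Row minima are -18 and -9, so the maximizer's maximin is -9; column maxima are 3 and 18, so the minimizer's minimax is 3. These differ, so the equilibrium is in mixed strategies.
Let the maximizer play r1 with probability p. The minimizer is indifferent when −18p + 3(1−p) = 18p − 9(1−p), giving p = 1/4.
Let the minimizer play a with probability q. The maximizer is indifferent when −18q + 18(1−q) = 3q − 9(1−q), giving q = 9/16.
The value is -18·(9/16) + (18)·(7/16) = -9/4.

-9/4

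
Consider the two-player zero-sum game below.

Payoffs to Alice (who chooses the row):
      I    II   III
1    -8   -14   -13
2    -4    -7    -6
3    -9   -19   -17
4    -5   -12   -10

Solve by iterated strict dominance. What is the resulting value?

Column III is strictly dominated by II for Bob (-14<-13, -7<-6, -19<-17, -12<-10); eliminate III.
Column I is strictly dominated by II for Bob (-14<-8, -7<-4, -19<-9, -12<-5); eliminate I.
Row 3 is strictly dominated by row 1 (-14>-19); eliminate 3.
Row 1 is strictly dominated by row 2 (-7>-14); eliminate 1.
Row 4 is strictly dominated by row 2 (-7>-12); eliminate 4.
Only (2, II) remains, with payoff -7.

-7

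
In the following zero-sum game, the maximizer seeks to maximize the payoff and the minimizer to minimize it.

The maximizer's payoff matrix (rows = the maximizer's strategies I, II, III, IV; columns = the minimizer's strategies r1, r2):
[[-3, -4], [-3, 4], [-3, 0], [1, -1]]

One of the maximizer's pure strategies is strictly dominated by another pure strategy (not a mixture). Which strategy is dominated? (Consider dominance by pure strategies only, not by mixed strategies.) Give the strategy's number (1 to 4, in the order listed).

1

Compare I with IV: 1 > -3, -1 > -4.
So IV strictly dominates I for the maximizer; I is strictly dominated.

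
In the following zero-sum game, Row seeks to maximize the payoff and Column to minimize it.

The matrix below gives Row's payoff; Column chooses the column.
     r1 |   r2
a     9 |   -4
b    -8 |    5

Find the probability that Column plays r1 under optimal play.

9/26

Row minima are -4 and -8, so Row's maximin is -4; column maxima are 9 and 5, so Column's minimax is 5. These differ, so the equilibrium is in mixed strategies.
Let Column play r1 with probability q. Row is indifferent when 9q − 4(1−q) = −8q + 5(1−q), giving q = 9/26.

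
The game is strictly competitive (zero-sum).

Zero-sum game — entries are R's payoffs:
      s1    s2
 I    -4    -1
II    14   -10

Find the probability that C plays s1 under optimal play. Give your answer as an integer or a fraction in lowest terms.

1/3

Row minima are -4 and -10, so R's maximin is -4; column maxima are 14 and -1, so C's minimax is -1. These differ, so the equilibrium is in mixed strategies.
Let C play s1 with probability q. R is indifferent when −4q − (1−q) = 14q − 10(1−q), giving q = 1/3.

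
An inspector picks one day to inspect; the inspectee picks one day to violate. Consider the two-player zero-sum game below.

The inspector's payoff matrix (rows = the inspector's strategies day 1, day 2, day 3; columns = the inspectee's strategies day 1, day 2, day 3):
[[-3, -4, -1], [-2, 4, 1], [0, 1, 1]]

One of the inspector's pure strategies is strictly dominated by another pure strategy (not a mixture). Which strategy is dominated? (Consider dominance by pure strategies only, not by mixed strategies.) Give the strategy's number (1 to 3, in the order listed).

1

Compare day 1 with day 2: -2 > -3, 4 > -4, 1 > -1.
So day 2 strictly dominates day 1 for the inspector; day 1 is strictly dominated.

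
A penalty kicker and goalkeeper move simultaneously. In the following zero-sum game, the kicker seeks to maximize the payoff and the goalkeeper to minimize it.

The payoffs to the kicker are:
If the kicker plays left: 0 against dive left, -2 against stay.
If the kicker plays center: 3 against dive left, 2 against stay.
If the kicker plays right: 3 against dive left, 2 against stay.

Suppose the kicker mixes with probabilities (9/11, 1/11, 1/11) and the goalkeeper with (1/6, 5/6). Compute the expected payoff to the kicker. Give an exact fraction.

Against (1/6, 5/6), each row's expected payoff is left: -5/3; center: 13/6; right: 13/6.
Taking the (9/11, 1/11, 1/11)-weighted average: (9/11)·(-5/3) + (1/11)·(13/6) + (1/11)·(13/6) = -32/33.

-32/33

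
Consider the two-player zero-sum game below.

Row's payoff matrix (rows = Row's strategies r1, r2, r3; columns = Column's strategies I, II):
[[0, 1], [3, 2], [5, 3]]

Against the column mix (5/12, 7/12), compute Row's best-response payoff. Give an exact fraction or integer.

r1: (0)·(5/12) + (1)·(7/12) = 7/12.
r2: (3)·(5/12) + (2)·(7/12) = 29/12.
r3: (5)·(5/12) + (3)·(7/12) = 23/6.
The best pure response is r3 with expected payoff 23/6.

23/6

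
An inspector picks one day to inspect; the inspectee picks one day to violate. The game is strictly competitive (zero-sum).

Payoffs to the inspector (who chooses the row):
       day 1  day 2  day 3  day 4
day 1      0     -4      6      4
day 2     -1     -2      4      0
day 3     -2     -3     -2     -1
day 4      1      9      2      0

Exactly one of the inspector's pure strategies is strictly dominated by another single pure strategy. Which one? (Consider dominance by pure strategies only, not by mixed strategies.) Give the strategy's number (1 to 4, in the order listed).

Compare day 3 with day 2: -1 > -2, -2 > -3, 4 > -2, 0 > -1.
So day 2 strictly dominates day 3 for the inspector; day 3 is strictly dominated.

3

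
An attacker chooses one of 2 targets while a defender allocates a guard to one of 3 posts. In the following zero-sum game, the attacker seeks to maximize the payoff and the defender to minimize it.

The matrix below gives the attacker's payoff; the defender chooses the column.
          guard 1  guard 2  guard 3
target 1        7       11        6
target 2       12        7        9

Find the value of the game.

Column guard 1 is strictly dominated by guard 3 for the defender (it gives the attacker more in every row).
The remaining 2×2 game on (target 1, target 2) × (guard 2, guard 3) has no saddle point. Let the attacker play target 1 with probability p; indifference gives 11p + 7(1−p) = 6p + 9(1−p), so p = 2/7.
Similarly the defender's optimal q on guard 2 is 3/7, and the value is 11·(3/7) + (6)·(4/7) = 57/7.

57/7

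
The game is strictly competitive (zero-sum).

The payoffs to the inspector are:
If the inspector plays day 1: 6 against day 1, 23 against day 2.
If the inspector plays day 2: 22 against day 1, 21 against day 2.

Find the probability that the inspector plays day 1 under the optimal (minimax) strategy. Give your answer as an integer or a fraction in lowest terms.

Row minima are 6 and 21, so the inspector's maximin is 21; column maxima are 22 and 23, so the inspectee's minimax is 22. These differ, so the equilibrium is in mixed strategies.
Let the inspector play day 1 with probability p. The inspectee is indifferent when 6p + 22(1−p) = 23p + 21(1−p), giving p = 1/18.

1/18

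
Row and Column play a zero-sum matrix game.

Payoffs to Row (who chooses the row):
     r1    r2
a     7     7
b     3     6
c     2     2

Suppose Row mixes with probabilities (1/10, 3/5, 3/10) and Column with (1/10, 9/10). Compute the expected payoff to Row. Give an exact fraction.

Against (1/10, 9/10), each row's expected payoff is a: 7; b: 57/10; c: 2.
Taking the (1/10, 3/5, 3/10)-weighted average: (1/10)·(7) + (3/5)·(57/10) + (3/10)·(2) = 118/25.

118/25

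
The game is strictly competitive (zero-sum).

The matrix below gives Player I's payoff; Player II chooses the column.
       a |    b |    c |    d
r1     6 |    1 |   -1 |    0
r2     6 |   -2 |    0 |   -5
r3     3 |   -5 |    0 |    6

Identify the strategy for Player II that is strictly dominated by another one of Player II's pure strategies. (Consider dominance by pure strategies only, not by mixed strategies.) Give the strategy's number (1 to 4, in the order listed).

1

Player II prefers columns that give Player I less. Compare a with b: 1 < 6, -2 < 6, -5 < 3.
So b strictly dominates a for Player II; a is strictly dominated.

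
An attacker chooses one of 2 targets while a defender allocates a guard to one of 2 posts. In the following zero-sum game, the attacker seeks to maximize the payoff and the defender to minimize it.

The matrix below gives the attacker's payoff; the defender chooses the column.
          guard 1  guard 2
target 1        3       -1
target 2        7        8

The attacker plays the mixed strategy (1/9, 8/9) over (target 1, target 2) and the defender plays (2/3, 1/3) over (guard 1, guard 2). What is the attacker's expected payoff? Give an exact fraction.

Against (2/3, 1/3), each row's expected payoff is target 1: 5/3; target 2: 22/3.
Taking the (1/9, 8/9)-weighted average: (1/9)·(5/3) + (8/9)·(22/3) = 181/27.

181/27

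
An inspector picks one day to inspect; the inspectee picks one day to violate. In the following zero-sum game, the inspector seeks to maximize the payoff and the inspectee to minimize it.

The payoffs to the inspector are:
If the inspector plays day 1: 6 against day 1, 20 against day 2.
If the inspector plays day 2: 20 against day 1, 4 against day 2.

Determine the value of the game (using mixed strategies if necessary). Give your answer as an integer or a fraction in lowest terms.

Row minima are 6 and 4, so the inspector's maximin is 6; column maxima are 20 and 20, so the inspectee's minimax is 20. These differ, so the equilibrium is in mixed strategies.
Let the inspector play day 1 with probability p. The inspectee is indifferent when 6p + 20(1−p) = 20p + 4(1−p), giving p = 8/15.
Let the inspectee play day 1 with probability q. The inspector is indifferent when 6q + 20(1−q) = 20q + 4(1−q), giving q = 8/15.
The value is 6·(8/15) + (20)·(7/15) = 188/15.

188/15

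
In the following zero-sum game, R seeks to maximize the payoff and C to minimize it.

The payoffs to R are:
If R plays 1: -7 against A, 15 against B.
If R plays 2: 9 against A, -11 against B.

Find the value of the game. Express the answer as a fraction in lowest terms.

29/21

Row minima are -7 and -11, so R's maximin is -7; column maxima are 9 and 15, so C's minimax is 9. These differ, so the equilibrium is in mixed strategies.
Let R play 1 with probability p. C is indifferent when −7p + 9(1−p) = 15p − 11(1−p), giving p = 10/21.
Let C play A with probability q. R is indifferent when −7q + 15(1−q) = 9q − 11(1−q), giving q = 13/21.
The value is -7·(13/21) + (15)·(8/21) = 29/21.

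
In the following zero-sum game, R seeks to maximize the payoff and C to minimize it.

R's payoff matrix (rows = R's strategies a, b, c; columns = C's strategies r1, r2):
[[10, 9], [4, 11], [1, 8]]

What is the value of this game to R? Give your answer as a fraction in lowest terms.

Row c is strictly dominated by row b, so R never plays it.
The remaining 2×2 game on (a, b) × (r1, r2) has no saddle point. Let R play a with probability p; indifference gives 10p + 4(1−p) = 9p + 11(1−p), so p = 7/8.
Similarly C's optimal q on r1 is 1/4, and the value is 10·(1/4) + (9)·(3/4) = 37/4.

37/4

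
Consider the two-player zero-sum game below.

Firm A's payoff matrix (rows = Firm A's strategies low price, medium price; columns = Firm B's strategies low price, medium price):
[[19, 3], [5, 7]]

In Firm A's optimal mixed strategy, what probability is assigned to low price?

Row minima are 3 and 5, so Firm A's maximin is 5; column maxima are 19 and 7, so Firm B's minimax is 7. These differ, so the equilibrium is in mixed strategies.
Let Firm A play low price with probability p. Firm B is indifferent when 19p + 5(1−p) = 3p + 7(1−p), giving p = 1/9.

1/9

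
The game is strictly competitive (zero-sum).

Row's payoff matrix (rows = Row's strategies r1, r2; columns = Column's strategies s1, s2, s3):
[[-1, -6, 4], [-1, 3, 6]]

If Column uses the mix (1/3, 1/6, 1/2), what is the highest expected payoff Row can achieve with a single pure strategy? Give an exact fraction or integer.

r1: (-1)·(1/3) + (-6)·(1/6) + (4)·(1/2) = 2/3.
r2: (-1)·(1/3) + (3)·(1/6) + (6)·(1/2) = 19/6.
The best pure response is r2 with expected payoff 19/6.

19/6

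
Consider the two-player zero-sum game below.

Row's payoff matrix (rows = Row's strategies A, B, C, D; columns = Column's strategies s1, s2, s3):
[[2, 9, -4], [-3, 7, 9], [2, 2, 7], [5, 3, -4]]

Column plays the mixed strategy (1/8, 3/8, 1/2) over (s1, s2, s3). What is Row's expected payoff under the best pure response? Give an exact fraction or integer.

A: (2)·(1/8) + (9)·(3/8) + (-4)·(1/2) = 13/8.
B: (-3)·(1/8) + (7)·(3/8) + (9)·(1/2) = 27/4.
C: (2)·(1/8) + (2)·(3/8) + (7)·(1/2) = 9/2.
D: (5)·(1/8) + (3)·(3/8) + (-4)·(1/2) = -1/4.
The best pure response is B with expected payoff 27/4.

27/4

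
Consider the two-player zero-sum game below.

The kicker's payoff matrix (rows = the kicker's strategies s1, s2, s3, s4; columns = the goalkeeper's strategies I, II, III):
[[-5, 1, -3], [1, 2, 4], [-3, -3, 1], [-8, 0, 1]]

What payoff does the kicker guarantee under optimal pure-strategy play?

1

Row minima: -5, 1, -3, -8 → the kicker's maximin is 1.
Column maxima: 1, 2, 4 → the goalkeeper's minimax is 1.
They coincide at (s2, I), so the value is 1.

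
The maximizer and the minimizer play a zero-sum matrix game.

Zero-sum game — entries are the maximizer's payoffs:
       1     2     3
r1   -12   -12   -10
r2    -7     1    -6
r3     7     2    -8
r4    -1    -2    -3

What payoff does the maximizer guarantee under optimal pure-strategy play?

-3

Row minima: -12, -7, -8, -3 → the maximizer's maximin is -3.
Column maxima: 7, 2, -3 → the minimizer's minimax is -3.
They coincide at (r4, 3), so the value is -3.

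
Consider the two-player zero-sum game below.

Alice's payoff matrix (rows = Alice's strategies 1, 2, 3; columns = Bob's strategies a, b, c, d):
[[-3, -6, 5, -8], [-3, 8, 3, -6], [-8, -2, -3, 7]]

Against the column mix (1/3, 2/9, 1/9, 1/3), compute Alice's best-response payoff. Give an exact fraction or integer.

1: (-3)·(1/3) + (-6)·(2/9) + (5)·(1/9) + (-8)·(1/3) = -40/9.
2: (-3)·(1/3) + (8)·(2/9) + (3)·(1/9) + (-6)·(1/3) = -8/9.
3: (-8)·(1/3) + (-2)·(2/9) + (-3)·(1/9) + (7)·(1/3) = -10/9.
The best pure response is 2 with expected payoff -8/9.

-8/9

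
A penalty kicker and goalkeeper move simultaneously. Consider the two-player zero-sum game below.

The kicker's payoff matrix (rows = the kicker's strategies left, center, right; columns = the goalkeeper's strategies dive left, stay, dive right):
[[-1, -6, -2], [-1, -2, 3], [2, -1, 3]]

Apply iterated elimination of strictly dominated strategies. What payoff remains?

Row left is strictly dominated by row right (2>-1, -1>-6, 3>-2); eliminate left.
Column dive left is strictly dominated by stay for the goalkeeper (-2<-1, -1<2); eliminate dive left.
Column dive right is strictly dominated by stay for the goalkeeper (-2<3, -1<3); eliminate dive right.
Row center is strictly dominated by row right (-1>-2); eliminate center.
Only (right, stay) remains, with payoff -1.

-1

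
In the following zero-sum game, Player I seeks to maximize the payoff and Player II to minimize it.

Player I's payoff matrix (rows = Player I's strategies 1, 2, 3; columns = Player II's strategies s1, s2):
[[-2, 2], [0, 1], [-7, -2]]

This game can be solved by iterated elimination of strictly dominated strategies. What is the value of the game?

Column s2 is strictly dominated by s1 for Player II (-2<2, 0<1, -7<-2); eliminate s2.
Row 3 is strictly dominated by row 1 (-2>-7); eliminate 3.
Row 1 is strictly dominated by row 2 (0>-2); eliminate 1.
Only (2, s1) remains, with payoff 0.

0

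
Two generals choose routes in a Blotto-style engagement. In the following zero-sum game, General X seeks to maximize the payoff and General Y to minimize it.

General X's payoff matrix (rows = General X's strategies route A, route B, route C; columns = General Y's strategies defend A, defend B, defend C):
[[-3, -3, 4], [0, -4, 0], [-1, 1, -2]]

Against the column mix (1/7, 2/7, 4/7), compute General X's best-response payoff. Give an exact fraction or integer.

1

route A: (-3)·(1/7) + (-3)·(2/7) + (4)·(4/7) = 1.
route B: (0)·(1/7) + (-4)·(2/7) + (0)·(4/7) = -8/7.
route C: (-1)·(1/7) + (1)·(2/7) + (-2)·(4/7) = -1.
The best pure response is route A with expected payoff 1.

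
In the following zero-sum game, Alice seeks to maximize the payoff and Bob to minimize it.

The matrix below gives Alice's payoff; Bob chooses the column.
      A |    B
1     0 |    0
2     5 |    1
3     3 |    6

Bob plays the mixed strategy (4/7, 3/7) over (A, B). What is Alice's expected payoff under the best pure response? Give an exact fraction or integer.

30/7

1: (0)·(4/7) + (0)·(3/7) = 0.
2: (5)·(4/7) + (1)·(3/7) = 23/7.
3: (3)·(4/7) + (6)·(3/7) = 30/7.
The best pure response is 3 with expected payoff 30/7.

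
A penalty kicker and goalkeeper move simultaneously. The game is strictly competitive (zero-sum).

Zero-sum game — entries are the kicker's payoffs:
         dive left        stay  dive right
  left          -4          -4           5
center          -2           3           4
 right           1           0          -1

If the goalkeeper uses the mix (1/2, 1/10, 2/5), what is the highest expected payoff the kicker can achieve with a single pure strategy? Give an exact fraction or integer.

9/10

left: (-4)·(1/2) + (-4)·(1/10) + (5)·(2/5) = -2/5.
center: (-2)·(1/2) + (3)·(1/10) + (4)·(2/5) = 9/10.
right: (1)·(1/2) + (0)·(1/10) + (-1)·(2/5) = 1/10.
The best pure response is center with expected payoff 9/10.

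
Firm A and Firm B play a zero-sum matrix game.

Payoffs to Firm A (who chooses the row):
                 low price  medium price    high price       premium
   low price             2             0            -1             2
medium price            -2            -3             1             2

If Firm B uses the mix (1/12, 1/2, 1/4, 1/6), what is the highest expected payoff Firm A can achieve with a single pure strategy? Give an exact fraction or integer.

low price: (2)·(1/12) + (0)·(1/2) + (-1)·(1/4) + (2)·(1/6) = 1/4.
medium price: (-2)·(1/12) + (-3)·(1/2) + (1)·(1/4) + (2)·(1/6) = -13/12.
The best pure response is low price with expected payoff 1/4.

1/4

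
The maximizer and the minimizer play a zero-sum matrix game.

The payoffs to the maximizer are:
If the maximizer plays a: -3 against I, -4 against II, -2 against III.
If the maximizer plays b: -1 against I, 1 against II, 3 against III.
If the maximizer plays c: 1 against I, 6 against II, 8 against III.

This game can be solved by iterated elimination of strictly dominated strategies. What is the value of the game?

Row a is strictly dominated by row b (-1>-3, 1>-4, 3>-2); eliminate a.
Column II is strictly dominated by I for the minimizer (-1<1, 1<6); eliminate II.
Column III is strictly dominated by I for the minimizer (-1<3, 1<8); eliminate III.
Row b is strictly dominated by row c (1>-1); eliminate b.
Only (c, I) remains, with payoff 1.

1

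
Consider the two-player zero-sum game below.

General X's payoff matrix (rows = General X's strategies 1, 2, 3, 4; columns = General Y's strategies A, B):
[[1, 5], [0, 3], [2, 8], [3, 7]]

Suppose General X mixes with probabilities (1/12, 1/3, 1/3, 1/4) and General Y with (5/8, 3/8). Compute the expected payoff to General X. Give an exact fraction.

Against (5/8, 3/8), each row's expected payoff is 1: 5/2; 2: 9/8; 3: 17/4; 4: 9/2.
Taking the (1/12, 1/3, 1/3, 1/4)-weighted average: (1/12)·(5/2) + (1/3)·(9/8) + (1/3)·(17/4) + (1/4)·(9/2) = 25/8.

25/8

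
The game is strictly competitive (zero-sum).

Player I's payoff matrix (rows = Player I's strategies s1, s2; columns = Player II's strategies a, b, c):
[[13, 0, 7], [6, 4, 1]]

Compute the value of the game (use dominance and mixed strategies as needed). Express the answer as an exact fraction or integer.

Column a is strictly dominated by c for Player II (it gives Player I more in every row).
The remaining 2×2 game on (s1, s2) × (b, c) has no saddle point. Let Player I play s1 with probability p; indifference gives 4(1−p) = 7p + (1−p), so p = 3/10.
Similarly Player II's optimal q on b is 3/5, and the value is 0·(3/5) + (7)·(2/5) = 14/5.

14/5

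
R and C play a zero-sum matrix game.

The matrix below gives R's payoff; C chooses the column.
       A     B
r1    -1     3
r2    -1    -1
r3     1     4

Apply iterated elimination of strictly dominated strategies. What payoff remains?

1

Row r1 is strictly dominated by row r3 (1>-1, 4>3); eliminate r1.
Row r2 is strictly dominated by row r3 (1>-1, 4>-1); eliminate r2.
Column B is strictly dominated by A for C (1<4); eliminate B.
Only (r3, A) remains, with payoff 1.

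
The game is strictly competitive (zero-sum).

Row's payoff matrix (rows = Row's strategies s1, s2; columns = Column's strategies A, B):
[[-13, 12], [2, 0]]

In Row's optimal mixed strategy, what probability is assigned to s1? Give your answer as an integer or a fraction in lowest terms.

Row minima are -13 and 0, so Row's maximin is 0; column maxima are 2 and 12, so Column's minimax is 2. These differ, so the equilibrium is in mixed strategies.
Let Row play s1 with probability p. Column is indifferent when −13p + 2(1−p) = 12p, giving p = 2/27.

2/27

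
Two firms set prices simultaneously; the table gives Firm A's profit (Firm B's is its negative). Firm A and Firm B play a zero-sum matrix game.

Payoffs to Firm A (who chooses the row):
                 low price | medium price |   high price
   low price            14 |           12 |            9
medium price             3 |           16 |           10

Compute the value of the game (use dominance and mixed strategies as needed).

Column medium price is strictly dominated by high price for Firm B (it gives Firm A more in every row).
The remaining 2×2 game on (low price, medium price) × (low price, high price) has no saddle point. Let Firm A play low price with probability p; indifference gives 14p + 3(1−p) = 9p + 10(1−p), so p = 7/12.
Similarly Firm B's optimal q on low price is 1/12, and the value is 14·(1/12) + (9)·(11/12) = 113/12.

113/12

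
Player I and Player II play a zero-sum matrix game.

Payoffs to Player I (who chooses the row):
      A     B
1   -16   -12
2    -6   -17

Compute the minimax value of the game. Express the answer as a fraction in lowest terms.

-40/3

Row minima are -16 and -17, so Player I's maximin is -16; column maxima are -6 and -12, so Player II's minimax is -12. These differ, so the equilibrium is in mixed strategies.
Let Player I play 1 with probability p. Player II is indifferent when −16p − 6(1−p) = −12p − 17(1−p), giving p = 11/15.
Let Player II play A with probability q. Player I is indifferent when −16q − 12(1−q) = −6q − 17(1−q), giving q = 1/3.
The value is -16·(1/3) + (-12)·(2/3) = -40/3.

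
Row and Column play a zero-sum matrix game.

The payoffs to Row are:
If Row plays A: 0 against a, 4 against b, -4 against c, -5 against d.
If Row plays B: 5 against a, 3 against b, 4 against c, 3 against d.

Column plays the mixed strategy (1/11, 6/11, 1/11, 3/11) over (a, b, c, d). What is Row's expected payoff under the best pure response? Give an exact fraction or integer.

36/11

A: (0)·(1/11) + (4)·(6/11) + (-4)·(1/11) + (-5)·(3/11) = 5/11.
B: (5)·(1/11) + (3)·(6/11) + (4)·(1/11) + (3)·(3/11) = 36/11.
The best pure response is B with expected payoff 36/11.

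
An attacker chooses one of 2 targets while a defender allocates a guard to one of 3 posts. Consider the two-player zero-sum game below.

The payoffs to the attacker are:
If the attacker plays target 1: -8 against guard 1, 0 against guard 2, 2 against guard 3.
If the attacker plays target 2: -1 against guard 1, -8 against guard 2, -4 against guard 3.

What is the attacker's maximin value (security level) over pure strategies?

The worst-case payoff for each row is target 1: -8, target 2: -8.
The best of these is -8.

-8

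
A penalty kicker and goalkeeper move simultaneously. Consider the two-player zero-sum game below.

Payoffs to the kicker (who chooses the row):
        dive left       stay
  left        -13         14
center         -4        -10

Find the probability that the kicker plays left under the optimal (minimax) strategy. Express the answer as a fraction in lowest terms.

2/11

Row minima are -13 and -10, so the kicker's maximin is -10; column maxima are -4 and 14, so the goalkeeper's minimax is -4. These differ, so the equilibrium is in mixed strategies.
Let the kicker play left with probability p. The goalkeeper is indifferent when −13p − 4(1−p) = 14p − 10(1−p), giving p = 2/11.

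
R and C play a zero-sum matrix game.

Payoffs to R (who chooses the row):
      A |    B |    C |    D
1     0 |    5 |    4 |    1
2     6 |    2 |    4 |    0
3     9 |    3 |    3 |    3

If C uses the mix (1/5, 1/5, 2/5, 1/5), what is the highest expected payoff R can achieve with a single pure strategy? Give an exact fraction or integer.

1: (0)·(1/5) + (5)·(1/5) + (4)·(2/5) + (1)·(1/5) = 14/5.
2: (6)·(1/5) + (2)·(1/5) + (4)·(2/5) + (0)·(1/5) = 16/5.
3: (9)·(1/5) + (3)·(1/5) + (3)·(2/5) + (3)·(1/5) = 21/5.
The best pure response is 3 with expected payoff 21/5.

21/5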